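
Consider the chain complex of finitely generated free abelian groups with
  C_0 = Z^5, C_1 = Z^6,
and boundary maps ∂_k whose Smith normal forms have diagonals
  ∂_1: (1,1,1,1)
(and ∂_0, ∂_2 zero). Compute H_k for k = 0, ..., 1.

H_0: b_0 = 5 − 0 − 4 = 1; torsion from ∂_1 factors > 1: none. So H_0 = Z.
H_1: b_1 = 6 − 4 − 0 = 2; torsion from ∂_2 factors > 1: none. So H_1 = Z^2.

H_0 = Z,  H_1 = Z^2.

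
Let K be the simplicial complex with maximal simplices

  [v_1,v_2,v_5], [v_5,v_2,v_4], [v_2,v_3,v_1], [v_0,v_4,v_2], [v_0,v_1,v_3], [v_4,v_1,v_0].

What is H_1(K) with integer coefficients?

H_1 ≅ Z.

We work with the vertex ordering v_0 < v_1 < v_2 < v_3 < v_4 < v_5. The simplices of K, each written with vertices in increasing order, are:

  0-simplices (6): [v_0], [v_1], [v_2], [v_3], [v_4], [v_5]
  1-simplices (12): [v_0,v_1], [v_0,v_2], [v_0,v_3], [v_0,v_4], [v_1,v_2], [v_1,v_3], [v_1,v_4], [v_1,v_5], [v_2,v_3], [v_2,v_4], [v_2,v_5], [v_4,v_5]
  2-simplices (6): [v_0,v_1,v_3], [v_0,v_1,v_4], [v_0,v_2,v_4], [v_1,v_2,v_3], [v_1,v_2,v_5], [v_2,v_4,v_5]

giving chain groups C_0 ≅ Z^6, C_1 ≅ Z^12, C_2 ≅ Z^6.

∂_1: C_1 → C_0 is given by ∂[p,q] = [q] − [p].
This gives a 6×12 integer matrix of rank 5; reducing to Smith normal form yields diagonal entries (1,1,1,1,1).

The boundary map ∂_2: C_2 → C_1 acts by ∂[p,q,r] = [q,r] − [p,r] + [p,q]. For instance
  ∂[v_0,v_1,v_4] = [v_1,v_4] − [v_0,v_4] + [v_0,v_1],
  ∂[v_2,v_4,v_5] = [v_4,v_5] − [v_2,v_5] + [v_2,v_4].
This gives a 12×6 integer matrix of rank 6; reducing to Smith normal form yields diagonal entries (1,1,1,1,1,1).

From H_k ≅ ker(∂_k) / im(∂_{k+1}) we obtain:

  H_1: rank ker ∂_1 − rank ∂_2 = (12 − 5) − 6 = 1, and the invariant factors of ∂_2 are all 1, so H_1 = Z.

(K is a triangulation of the cylinder S^1 x I.)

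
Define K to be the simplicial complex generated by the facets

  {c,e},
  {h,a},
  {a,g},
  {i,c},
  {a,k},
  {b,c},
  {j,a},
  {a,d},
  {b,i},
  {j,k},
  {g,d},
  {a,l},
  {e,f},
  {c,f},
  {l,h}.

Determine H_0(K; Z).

H_0 = Z^2.

Take the total order a < b < c < d < e < f < g < h < i < j < k < l on the vertex set. Then K (dimension 1) consists of the simplices:

  0-simplices (12): a, b, c, d, e, f, g, h, i, j, k, l
  1-simplices (15): ad, ag, ah, aj, ak, al, bc, bi, ce, cf, ci, dg, ef, hl, jk

Hence C_0 ≅ Z^12, C_1 ≅ Z^15.

Boundary ∂_1: C_1 → C_0 sends each edge [p,q] (with p < q) to q − p.
The resulting 12×15 matrix has rank 10, and its Smith normal form has invariant factors (1,1,1,1,1,1,1,1,1,1).

From H_k ≅ ker(∂_k) / im(∂_{k+1}) we obtain:

  H_0: rank C_0 − rank ∂_1 = 12 − 10 = 2, and the invariant factors of ∂_1 are all 1, so H_0 = Z^2.

(K is a triangulation of the disjoint union of a wedge of 2 circles and a wedge of 3 circles.)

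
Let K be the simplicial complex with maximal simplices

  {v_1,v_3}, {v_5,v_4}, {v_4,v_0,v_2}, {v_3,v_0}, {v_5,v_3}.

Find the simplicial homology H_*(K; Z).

Order the vertices as v_0 < v_1 < v_2 < v_3 < v_4 < v_5. Listing each simplex with vertices in this order, K has dimension 2 with simplices:

  0-simplices (6): [v_0], [v_1], [v_2], [v_3], [v_4], [v_5]
  1-simplices (7): [v_0,v_2], [v_0,v_3], [v_0,v_4], [v_1,v_3], [v_2,v_4], [v_3,v_5], [v_4,v_5]
  2-simplices (1): [v_0,v_2,v_4]

so the chain groups are C_0 ≅ Z^6, C_1 ≅ Z^7, C_2 ≅ Z^1.

∂_1: C_1 → C_0 is given by ∂[p,q] = [q] − [p].
This gives a 6×7 integer matrix of rank 5; reducing to Smith normal form yields diagonal entries (1,1,1,1,1).

∂_2: C_2 → C_1 sends each 2-simplex [p,q,r] to [q,r] − [p,r] + [p,q]. For instance
  ∂[v_0,v_2,v_4] = [v_2,v_4] − [v_0,v_4] + [v_0,v_2].
As a 7×1 matrix over Z this has rank 1, with invariant factors (1).

Computing H_k = (kernel of ∂_k) / (image of ∂_{k+1}):

  H_0: rank C_0 − rank ∂_1 = 6 − 5 = 1, and the invariant factors of ∂_1 are all 1, so H_0 = Z.
  H_1: rank ker ∂_1 − rank ∂_2 = (7 − 5) − 1 = 1, and the invariant factors of ∂_2 are all 1, so H_1 = Z.
  H_2: rank ker ∂_2 − rank ∂_3 = (1 − 1) − 0 = 0, and there is no ∂_3, so H_2 = 0.

H_0 = Z,  H_1 = Z,  H_2 = 0.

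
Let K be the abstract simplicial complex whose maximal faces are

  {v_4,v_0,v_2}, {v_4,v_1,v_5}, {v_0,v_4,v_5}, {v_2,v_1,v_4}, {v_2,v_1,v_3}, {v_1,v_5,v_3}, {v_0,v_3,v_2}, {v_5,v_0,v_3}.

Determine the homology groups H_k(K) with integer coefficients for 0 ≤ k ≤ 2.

Order the vertices as v_0 < v_1 < v_2 < v_3 < v_4 < v_5. Listing each simplex with vertices in this order, K has dimension 2 with simplices:

  0-simplices (6): [v_0], [v_1], [v_2], [v_3], [v_4], [v_5]
  1-simplices (12): [v_0,v_2], [v_0,v_3], [v_0,v_4], [v_0,v_5], [v_1,v_2], [v_1,v_3], [v_1,v_4], [v_1,v_5], [v_2,v_3], [v_2,v_4], [v_3,v_5], [v_4,v_5]
  2-simplices (8): [v_0,v_2,v_3], [v_0,v_2,v_4], [v_0,v_3,v_5], [v_0,v_4,v_5], [v_1,v_2,v_3], [v_1,v_2,v_4], [v_1,v_3,v_5], [v_1,v_4,v_5]

giving chain groups C_0 ≅ Z^6, C_1 ≅ Z^12, C_2 ≅ Z^8.

Boundary ∂_1: C_1 → C_0 sends each edge [p,q] (with p < q) to q − p. For instance
  ∂[v_1,v_4] = [v_4] − [v_1].
This gives a 6×12 integer matrix of rank 5; reducing to Smith normal form yields diagonal entries (1,1,1,1,1).

Boundary ∂_2: C_2 → C_1 sends each 2-simplex [p,q,r] to [q,r] − [p,r] + [p,q]. For instance
  ∂[v_1,v_4,v_5] = [v_4,v_5] − [v_1,v_5] + [v_1,v_4],
  ∂[v_0,v_4,v_5] = [v_4,v_5] − [v_0,v_5] + [v_0,v_4].
The 12×8 boundary matrix has rank 7 and Smith normal form diag(1,1,1,1,1,1,1).

From H_k ≅ ker(∂_k) / im(∂_{k+1}) we obtain:

  H_0: rank C_0 − rank ∂_1 = 6 − 5 = 1, and the invariant factors of ∂_1 are all 1, so H_0 ≅ Z.
  H_1: rank ker ∂_1 − rank ∂_2 = (12 − 5) − 7 = 0, and the invariant factors of ∂_2 are all 1, so H_1 ≅ 0.
  H_2: rank ker ∂_2 − rank ∂_3 = (8 − 7) − 0 = 1, and there is no ∂_3, so H_2 ≅ Z.

H_0 = Z,  H_1 = 0,  H_2 = Z.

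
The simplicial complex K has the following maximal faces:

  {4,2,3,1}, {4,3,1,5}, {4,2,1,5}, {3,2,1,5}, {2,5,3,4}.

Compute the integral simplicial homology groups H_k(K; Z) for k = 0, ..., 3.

Order the vertices as 1 < 2 < 3 < 4 < 5. Listing each simplex with vertices in this order, K has dimension 3 with simplices:

  0-simplices (5): [1], [2], [3], [4], [5]
  1-simplices (10): [1,2], [1,3], [1,4], [1,5], [2,3], [2,4], [2,5], [3,4], [3,5], [4,5]
  2-simplices (10): [1,2,3], [1,2,4], [1,2,5], [1,3,4], [1,3,5], [1,4,5], [2,3,4], [2,3,5], [2,4,5], [3,4,5]
  3-simplices (5): [1,2,3,4], [1,2,3,5], [1,2,4,5], [1,3,4,5], [2,3,4,5]

Hence C_0 ≅ Z^5, C_1 ≅ Z^10, C_2 ≅ Z^10, C_3 ≅ Z^5.

Boundary ∂_1: C_1 → C_0 sends each edge [p,q] (with p < q) to q − p. For instance
  ∂[1,5] = [5] − [1].
The resulting 5×10 matrix has rank 4, and its Smith normal form has invariant factors (1,1,1,1).

∂_2: C_2 → C_1 sends each 2-simplex [p,q,r] to [q,r] − [p,r] + [p,q]. For instance
  ∂[2,3,4] = [3,4] − [2,4] + [2,3],
  ∂[1,3,5] = [3,5] − [1,5] + [1,3].
The resulting 10×10 matrix has rank 6, and its Smith normal form has invariant factors (1,1,1,1,1,1).

∂_3: C_3 → C_2 sends each 3-simplex σ to the alternating sum Σ_i (−1)^i (σ with its i-th vertex removed). For instance
  ∂[1,2,3,5] = [2,3,5] − [1,3,5] + [1,2,5] − [1,2,3],
  ∂[1,2,3,4] = [2,3,4] − [1,3,4] + [1,2,4] − [1,2,3].
As a 10×5 matrix over Z this has rank 4, with invariant factors (1,1,1,1).

Computing H_k = (kernel of ∂_k) / (image of ∂_{k+1}):

  H_0: rank C_0 − rank ∂_1 = 5 − 4 = 1, and the invariant factors of ∂_1 are all 1, so H_0 = Z.
  H_1: rank ker ∂_1 − rank ∂_2 = (10 − 4) − 6 = 0, and the invariant factors of ∂_2 are all 1, so H_1 = 0.
  H_2: rank ker ∂_2 − rank ∂_3 = (10 − 6) − 4 = 0, and the invariant factors of ∂_3 are all 1, so H_2 = 0.
  H_3: rank ker ∂_3 − rank ∂_4 = (5 − 4) − 0 = 1, and there is no ∂_4, so H_3 = Z.

(K is a triangulation of the 3-sphere S^3.)

H_0 = Z,  H_1 = 0,  H_2 = 0,  H_3 = Z.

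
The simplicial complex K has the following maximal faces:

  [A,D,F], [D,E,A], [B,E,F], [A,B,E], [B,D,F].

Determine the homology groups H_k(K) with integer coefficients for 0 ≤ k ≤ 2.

H_0 = Z,  H_1 = Z,  H_2 = 0.

Take the total order A < B < D < E < F on the vertex set. Then K (dimension 2) consists of the simplices:

  0-simplices (5): A, B, D, E, F
  1-simplices (10): AB, AD, AE, AF, BD, BE, BF, DE, DF, EF
  2-simplices (5): ABE, ADE, ADF, BDF, BEF

giving chain groups C_0 ≅ Z^5, C_1 ≅ Z^10, C_2 ≅ Z^5.

The boundary map ∂_1: C_1 → C_0 sends each edge [p,q] (with p < q) to q − p. For instance
  ∂AD = D − A.
The resulting 5×10 matrix has rank 4, and its Smith normal form has invariant factors (1,1,1,1).

Boundary ∂_2: C_2 → C_1 sends each 2-simplex [p,q,r] to [q,r] − [p,r] + [p,q]. For instance
  ∂BEF = EF − BF + BE,
  ∂BDF = DF − BF + BD.
The resulting 10×5 matrix has rank 5, and its Smith normal form has invariant factors (1,1,1,1,1).

Reading off H_k = ker ∂_k / im ∂_{k+1}:

  H_0: rank C_0 − rank ∂_1 = 5 − 4 = 1, and the invariant factors of ∂_1 are all 1, so H_0 = Z.
  H_1: rank ker ∂_1 − rank ∂_2 = (10 − 4) − 5 = 1, and the invariant factors of ∂_2 are all 1, so H_1 = Z.
  H_2: rank ker ∂_2 − rank ∂_3 = (5 − 5) − 0 = 0, and there is no ∂_3, so H_2 = 0.

As a check, the Euler characteristic is 5 − 10 + 5 = 0, which agrees with 1 − 1 + 0 = 0.
(K is a triangulation of the Möbius band.)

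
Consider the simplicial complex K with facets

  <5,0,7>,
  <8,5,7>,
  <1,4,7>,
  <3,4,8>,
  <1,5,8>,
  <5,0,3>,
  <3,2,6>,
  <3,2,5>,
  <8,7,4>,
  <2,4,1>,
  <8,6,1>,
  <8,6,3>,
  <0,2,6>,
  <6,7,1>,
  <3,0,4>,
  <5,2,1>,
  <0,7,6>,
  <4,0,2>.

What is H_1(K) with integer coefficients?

H_1 = Z ⊕ Z/2.

Take the total order 0 < 1 < 2 < 3 < 4 < 5 < 6 < 7 < 8 on the vertex set. Then K (dimension 2) consists of the simplices:

  0-simplices (9): [0], [1], [2], [3], [4], [5], [6], [7], [8]
  1-simplices (27): (27 of them)
  2-simplices (18): [0,2,4], [0,2,6], [0,3,4], [0,3,5], [0,5,7], [0,6,7], [1,2,4], [1,2,5], [1,4,7], [1,5,8], [1,6,7], [1,6,8], [2,3,5], [2,3,6], [3,4,8], [3,6,8], [4,7,8], [5,7,8]

so the chain groups are C_0 ≅ Z^9, C_1 ≅ Z^27, C_2 ≅ Z^18.

∂_1: C_1 → C_0 sends each edge [p,q] (with p < q) to q − p. For instance
  ∂[2,4] = [4] − [2].
The 9×27 boundary matrix has rank 8 and Smith normal form diag(1,1,1,1,1,1,1,1).

Boundary ∂_2: C_2 → C_1 maps a triangle to the signed sum of its edges. For instance
  ∂[0,3,5] = [3,5] − [0,5] + [0,3],
  ∂[1,4,7] = [4,7] − [1,7] + [1,4].
As a 27×18 matrix over Z this has rank 18, with invariant factors (1,1,1,1,1,1,1,1,1,1,1,1,1,1,1,1,1,2).

From H_k ≅ ker(∂_k) / im(∂_{k+1}) we obtain:

  H_1: rank ker ∂_1 − rank ∂_2 = (27 − 8) − 18 = 1, and ∂_2 has invariant factor 2 > 1, so H_1 ≅ Z ⊕ Z/2.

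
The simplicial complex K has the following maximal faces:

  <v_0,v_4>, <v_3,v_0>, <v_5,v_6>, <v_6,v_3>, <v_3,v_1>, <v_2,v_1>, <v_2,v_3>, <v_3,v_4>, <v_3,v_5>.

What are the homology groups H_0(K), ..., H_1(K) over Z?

Fix the vertex order v_0 < v_1 < v_2 < v_3 < v_4 < v_5 < v_6 and write every simplex with vertices in increasing order. Then dim K = 1 and the simplices of K are:

  0-simplices (7): [v_0], [v_1], [v_2], [v_3], [v_4], [v_5], [v_6]
  1-simplices (9): [v_0,v_3], [v_0,v_4], [v_1,v_2], [v_1,v_3], [v_2,v_3], [v_3,v_4], [v_3,v_5], [v_3,v_6], [v_5,v_6]

Hence C_0 ≅ Z^7, C_1 ≅ Z^9.

Boundary ∂_1: C_1 → C_0 sends each edge [p,q] (with p < q) to q − p.
This gives a 7×9 integer matrix of rank 6; reducing to Smith normal form yields diagonal entries (1,1,1,1,1,1).

Now H_k = ker ∂_k / im ∂_{k+1}, so:

  H_0: rank C_0 − rank ∂_1 = 7 − 6 = 1, and the invariant factors of ∂_1 are all 1, so H_0 ≅ Z.
  H_1: rank ker ∂_1 − rank ∂_2 = (9 − 6) − 0 = 3, and there is no ∂_2, so H_1 ≅ Z^3.

(K is a triangulation of a wedge of 3 circles.)

H_0 = Z,  H_1 = Z^3.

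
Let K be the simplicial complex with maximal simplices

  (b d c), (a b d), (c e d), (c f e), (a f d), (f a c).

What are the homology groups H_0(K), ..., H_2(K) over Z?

H_0 = Z,  H_1 = Z,  H_2 = 0.

Order the vertices as a < b < c < d < e < f. Listing each simplex with vertices in this order, K has dimension 2 with simplices:

  0-simplices (6): a, b, c, d, e, f
  1-simplices (12): ab, ac, ad, af, bc, bd, cd, ce, cf, de, df, ef
  2-simplices (6): abd, acf, adf, bcd, cde, cef

so the chain groups are C_0 ≅ Z^6, C_1 ≅ Z^12, C_2 ≅ Z^6.

∂_1: C_1 → C_0 sends each edge [p,q] (with p < q) to q − p.
The resulting 6×12 matrix has rank 5, and its Smith normal form has invariant factors (1,1,1,1,1).

Boundary ∂_2: C_2 → C_1 maps a triangle to the signed sum of its edges. For instance
  ∂adf = df − af + ad,
  ∂bcd = cd − bd + bc.
The 12×6 boundary matrix has rank 6 and Smith normal form diag(1,1,1,1,1,1).

Reading off H_k = ker ∂_k / im ∂_{k+1}:

  H_0: rank C_0 − rank ∂_1 = 6 − 5 = 1, and the invariant factors of ∂_1 are all 1, so H_0 = Z.
  H_1: rank ker ∂_1 − rank ∂_2 = (12 − 5) − 6 = 1, and the invariant factors of ∂_2 are all 1, so H_1 = Z.
  H_2: rank ker ∂_2 − rank ∂_3 = (6 − 6) − 0 = 0, and there is no ∂_3, so H_2 = 0.

(K is a triangulation of the cylinder S^1 x I.)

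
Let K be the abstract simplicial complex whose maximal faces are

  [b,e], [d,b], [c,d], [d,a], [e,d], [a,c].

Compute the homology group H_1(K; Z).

H_1 ≅ Z^2.

We work with the vertex ordering a < b < c < d < e. The simplices of K, each written with vertices in increasing order, are:

  0-simplices (5): a, b, c, d, e
  1-simplices (6): ac, ad, bd, be, cd, de

so the chain groups are C_0 ≅ Z^5, C_1 ≅ Z^6.

Boundary ∂_1: C_1 → C_0 maps an edge to its endpoints' difference, ∂[p,q] = q − p.
As a 5×6 matrix over Z this has rank 4, with invariant factors (1,1,1,1).

Reading off H_k = ker ∂_k / im ∂_{k+1}:

  H_1: rank ker ∂_1 − rank ∂_2 = (6 − 4) − 0 = 2, and there is no ∂_2, so H_1 = Z^2.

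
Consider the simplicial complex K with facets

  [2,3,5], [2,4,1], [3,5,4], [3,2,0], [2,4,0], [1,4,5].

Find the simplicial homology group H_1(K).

We work with the vertex ordering 0 < 1 < 2 < 3 < 4 < 5. The simplices of K, each written with vertices in increasing order, are:

  0-simplices (6): [0], [1], [2], [3], [4], [5]
  1-simplices (12): [0,2], [0,3], [0,4], [1,2], [1,4], [1,5], [2,3], [2,4], [2,5], [3,4], [3,5], [4,5]
  2-simplices (6): [0,2,3], [0,2,4], [1,2,4], [1,4,5], [2,3,5], [3,4,5]

Hence C_0 ≅ Z^6, C_1 ≅ Z^12, C_2 ≅ Z^6.

∂_1: C_1 → C_0 maps an edge to its endpoints' difference, ∂[p,q] = q − p. For instance
  ∂[2,3] = [3] − [2].
The resulting 6×12 matrix has rank 5, and its Smith normal form has invariant factors (1,1,1,1,1).

Boundary ∂_2: C_2 → C_1 acts by ∂[p,q,r] = [q,r] − [p,r] + [p,q]. For instance
  ∂[0,2,3] = [2,3] − [0,3] + [0,2],
  ∂[3,4,5] = [4,5] − [3,5] + [3,4].
The resulting 12×6 matrix has rank 6, and its Smith normal form has invariant factors (1,1,1,1,1,1).

Reading off H_k = ker ∂_k / im ∂_{k+1}:

  H_1: rank ker ∂_1 − rank ∂_2 = (12 − 5) − 6 = 1, and the invariant factors of ∂_2 are all 1, so H_1 ≅ Z.

H_1 = Z.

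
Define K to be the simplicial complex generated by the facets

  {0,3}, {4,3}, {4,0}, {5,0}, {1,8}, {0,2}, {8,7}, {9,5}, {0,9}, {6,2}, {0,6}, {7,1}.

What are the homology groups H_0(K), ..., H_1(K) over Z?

H_0 ≅ Z^2,  H_1 ≅ Z^4.

K has 10 vertices, 12 edges.
rank ∂_0 = 0, rank ∂_1 = 8 ⇒ b_0 = 10 − 0 − 8 = 2; all invariant factors of ∂_1 are 1 so no torsion. So H_0 ≅ Z^2.
rank ∂_1 = 8, rank ∂_2 = 0 ⇒ b_1 = 12 − 8 − 0 = 4. So H_1 ≅ Z^4.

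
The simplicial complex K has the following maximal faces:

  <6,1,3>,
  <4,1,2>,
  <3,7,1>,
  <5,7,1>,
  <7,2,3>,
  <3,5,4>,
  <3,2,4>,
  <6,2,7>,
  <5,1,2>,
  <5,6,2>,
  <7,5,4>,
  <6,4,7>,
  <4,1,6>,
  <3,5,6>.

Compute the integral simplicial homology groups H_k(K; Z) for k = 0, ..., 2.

H_0 ≅ Z,  H_1 ≅ Z^2,  H_2 ≅ Z.

We work with the vertex ordering 1 < 2 < 3 < 4 < 5 < 6 < 7. The simplices of K, each written with vertices in increasing order, are:

  0-simplices (7): [1], [2], [3], [4], [5], [6], [7]
  1-simplices (21): [1,2], [1,3], [1,4], [1,5], [1,6], [1,7], [2,3], [2,4], [2,5], [2,6], [2,7], [3,4], [3,5], [3,6], [3,7], [4,5], [4,6], [4,7], [5,6], [5,7], [6,7]
  2-simplices (14): [1,2,4], [1,2,5], [1,3,6], [1,3,7], [1,4,6], [1,5,7], [2,3,4], [2,3,7], [2,5,6], [2,6,7], [3,4,5], [3,5,6], [4,5,7], [4,6,7]

so the chain groups are C_0 ≅ Z^7, C_1 ≅ Z^21, C_2 ≅ Z^14.

∂_1: C_1 → C_0 sends each edge [p,q] (with p < q) to q − p. For instance
  ∂[1,7] = [7] − [1].
This gives a 7×21 integer matrix of rank 6; reducing to Smith normal form yields diagonal entries (1,1,1,1,1,1).

Boundary ∂_2: C_2 → C_1 acts by ∂[p,q,r] = [q,r] − [p,r] + [p,q]. For instance
  ∂[3,5,6] = [5,6] − [3,6] + [3,5],
  ∂[2,3,7] = [3,7] − [2,7] + [2,3].
The resulting 21×14 matrix has rank 13, and its Smith normal form has invariant factors (1,1,1,1,1,1,1,1,1,1,1,1,1).

Reading off H_k = ker ∂_k / im ∂_{k+1}:

  H_0: rank C_0 − rank ∂_1 = 7 − 6 = 1, and the invariant factors of ∂_1 are all 1, so H_0 ≅ Z.
  H_1: rank ker ∂_1 − rank ∂_2 = (21 − 6) − 13 = 2, and the invariant factors of ∂_2 are all 1, so H_1 ≅ Z^2.
  H_2: rank ker ∂_2 − rank ∂_3 = (14 − 13) − 0 = 1, and there is no ∂_3, so H_2 ≅ Z.

As a check, the Euler characteristic is 7 − 21 + 14 = 0, which agrees with 1 − 2 + 1 = 0.
(K is a triangulation of the torus T^2.)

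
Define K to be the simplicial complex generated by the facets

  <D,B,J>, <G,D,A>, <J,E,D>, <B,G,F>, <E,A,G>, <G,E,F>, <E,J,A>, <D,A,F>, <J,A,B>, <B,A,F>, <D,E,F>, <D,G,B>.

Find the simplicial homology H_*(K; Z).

H_0 ≅ Z,  H_1 ≅ Z/2,  H_2 = 0.

Fix the vertex order A < B < D < E < F < G < J and write every simplex with vertices in increasing order. Then dim K = 2 and the simplices of K are:

  0-simplices (7): A, B, D, E, F, G, J
  1-simplices (18): AB, AD, AE, AF, AG, AJ, BD, BF, BG, BJ, DE, DF, DG, DJ, EF, EG, EJ, FG
  2-simplices (12): ABF, ABJ, ADF, ADG, AEG, AEJ, BDG, BDJ, BFG, DEF, DEJ, EFG

Hence C_0 ≅ Z^7, C_1 ≅ Z^18, C_2 ≅ Z^12.

∂_1: C_1 → C_0 sends each edge [p,q] (with p < q) to q − p.
The resulting 7×18 matrix has rank 6, and its Smith normal form has invariant factors (1,1,1,1,1,1).

The boundary map ∂_2: C_2 → C_1 acts by ∂[p,q,r] = [q,r] − [p,r] + [p,q]. For instance
  ∂ABF = BF − AF + AB,
  ∂DEJ = EJ − DJ + DE.
As a 18×12 matrix over Z this has rank 12, with invariant factors (1,1,1,1,1,1,1,1,1,1,1,2).

Computing H_k = (kernel of ∂_k) / (image of ∂_{k+1}):

  H_0: rank C_0 − rank ∂_1 = 7 − 6 = 1, and the invariant factors of ∂_1 are all 1, so H_0 ≅ Z.
  H_1: rank ker ∂_1 − rank ∂_2 = (18 − 6) − 12 = 0, and ∂_2 has invariant factor 2 > 1, so H_1 ≅ Z/2.
  H_2: rank ker ∂_2 − rank ∂_3 = (12 − 12) − 0 = 0, and there is no ∂_3, so H_2 ≅ 0.

As a check, the Euler characteristic is 7 − 18 + 12 = 1, which agrees with 1 − 0 + 0 = 1.
(K is a triangulation of the real projective plane RP^2.)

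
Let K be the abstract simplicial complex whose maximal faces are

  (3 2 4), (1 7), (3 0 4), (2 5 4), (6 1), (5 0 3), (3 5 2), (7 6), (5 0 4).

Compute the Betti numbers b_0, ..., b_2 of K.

b_0 = 2, b_1 = 1, b_2 = 1.

Order the vertices as 0 < 1 < 2 < 3 < 4 < 5 < 6 < 7. Listing each simplex with vertices in this order, K has dimension 2 with simplices:

  0-simplices (8): [0], [1], [2], [3], [4], [5], [6], [7]
  1-simplices (12): [0,3], [0,4], [0,5], [1,6], [1,7], [2,3], [2,4], [2,5], [3,4], [3,5], [4,5], [6,7]
  2-simplices (6): [0,3,4], [0,3,5], [0,4,5], [2,3,4], [2,3,5], [2,4,5]

giving chain groups C_0 ≅ Z^8, C_1 ≅ Z^12, C_2 ≅ Z^6.

Boundary ∂_1: C_1 → C_0 is given by ∂[p,q] = [q] − [p].
The 8×12 boundary matrix has rank 6 and Smith normal form diag(1,1,1,1,1,1).

The boundary map ∂_2: C_2 → C_1 acts by ∂[p,q,r] = [q,r] − [p,r] + [p,q]. For instance
  ∂[2,3,4] = [3,4] − [2,4] + [2,3],
  ∂[2,4,5] = [4,5] − [2,5] + [2,4].
The resulting 12×6 matrix has rank 5, and its Smith normal form has invariant factors (1,1,1,1,1).

Computing H_k = (kernel of ∂_k) / (image of ∂_{k+1}):

  H_0: rank C_0 − rank ∂_1 = 8 − 6 = 2, and the invariant factors of ∂_1 are all 1, so H_0 = Z^2.
  H_1: rank ker ∂_1 − rank ∂_2 = (12 − 6) − 5 = 1, and the invariant factors of ∂_2 are all 1, so H_1 = Z.
  H_2: rank ker ∂_2 − rank ∂_3 = (6 − 5) − 0 = 1, and there is no ∂_3, so H_2 = Z.

(K is a triangulation of the disjoint union of the 2-sphere S^2 and the circle S^1.)

Hence the Betti numbers are b_0 = 2, b_1 = 1, b_2 = 1.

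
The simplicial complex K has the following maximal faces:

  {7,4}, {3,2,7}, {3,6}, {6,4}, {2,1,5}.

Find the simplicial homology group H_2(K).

K has 7 vertices, 9 edges, 2 triangles.
rank ∂_2 = 2, rank ∂_3 = 0 ⇒ b_2 = 2 − 2 − 0 = 0. So H_2 = 0.

H_2 ≅ 0.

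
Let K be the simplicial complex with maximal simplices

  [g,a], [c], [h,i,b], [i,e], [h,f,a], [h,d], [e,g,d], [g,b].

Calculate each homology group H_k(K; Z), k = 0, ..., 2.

H_0 = Z^2,  H_1 = Z^3,  H_2 = 0.

Fix the vertex order a < b < c < d < e < f < g < h < i and write every simplex with vertices in increasing order. Then dim K = 2 and the simplices of K are:

  0-simplices (9): a, b, c, d, e, f, g, h, i
  1-simplices (13): af, ag, ah, bg, bh, bi, de, dg, dh, eg, ei, fh, hi
  2-simplices (3): afh, bhi, deg

giving chain groups C_0 ≅ Z^9, C_1 ≅ Z^13, C_2 ≅ Z^3.

∂_1: C_1 → C_0 sends each edge [p,q] (with p < q) to q − p.
The 9×13 boundary matrix has rank 7 and Smith normal form diag(1,1,1,1,1,1,1).

Boundary ∂_2: C_2 → C_1 sends each 2-simplex [p,q,r] to [q,r] − [p,r] + [p,q]. For instance
  ∂deg = eg − dg + de,
  ∂afh = fh − ah + af.
As a 13×3 matrix over Z this has rank 3, with invariant factors (1,1,1).

Reading off H_k = ker ∂_k / im ∂_{k+1}:

  H_0: rank C_0 − rank ∂_1 = 9 − 7 = 2, and the invariant factors of ∂_1 are all 1, so H_0 = Z^2.
  H_1: rank ker ∂_1 − rank ∂_2 = (13 − 7) − 3 = 3, and the invariant factors of ∂_2 are all 1, so H_1 = Z^3.
  H_2: rank ker ∂_2 − rank ∂_3 = (3 − 3) − 0 = 0, and there is no ∂_3, so H_2 = 0.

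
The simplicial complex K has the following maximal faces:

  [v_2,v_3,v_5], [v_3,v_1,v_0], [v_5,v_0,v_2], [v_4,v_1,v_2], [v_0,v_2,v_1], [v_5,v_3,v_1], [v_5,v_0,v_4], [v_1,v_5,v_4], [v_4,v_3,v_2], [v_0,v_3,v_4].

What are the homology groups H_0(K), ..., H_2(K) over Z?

H_0 ≅ Z,  H_1 ≅ Z_2,  H_2 = 0.

Fix the vertex order v_0 < v_1 < v_2 < v_3 < v_4 < v_5 and write every simplex with vertices in increasing order. Then dim K = 2 and the simplices of K are:

  0-simplices (6): [v_0], [v_1], [v_2], [v_3], [v_4], [v_5]
  1-simplices (15): (15 of them)
  2-simplices (10): [v_0,v_1,v_2], [v_0,v_1,v_3], [v_0,v_2,v_5], [v_0,v_3,v_4], [v_0,v_4,v_5], [v_1,v_2,v_4], [v_1,v_3,v_5], [v_1,v_4,v_5], [v_2,v_3,v_4], [v_2,v_3,v_5]

Hence C_0 ≅ Z^6, C_1 ≅ Z^15, C_2 ≅ Z^10.

∂_1: C_1 → C_0 is given by ∂[p,q] = [q] − [p].
The resulting 6×15 matrix has rank 5, and its Smith normal form has invariant factors (1,1,1,1,1).

The boundary map ∂_2: C_2 → C_1 sends each 2-simplex [p,q,r] to [q,r] − [p,r] + [p,q]. For instance
  ∂[v_1,v_4,v_5] = [v_4,v_5] − [v_1,v_5] + [v_1,v_4],
  ∂[v_1,v_3,v_5] = [v_3,v_5] − [v_1,v_5] + [v_1,v_3].
The 15×10 boundary matrix has rank 10 and Smith normal form diag(1,1,1,1,1,1,1,1,1,2).

Now H_k = ker ∂_k / im ∂_{k+1}, so:

  H_0: rank C_0 − rank ∂_1 = 6 − 5 = 1, and the invariant factors of ∂_1 are all 1, so H_0 ≅ Z.
  H_1: rank ker ∂_1 − rank ∂_2 = (15 − 5) − 10 = 0, and ∂_2 has invariant factor 2 > 1, so H_1 ≅ Z_2.
  H_2: rank ker ∂_2 − rank ∂_3 = (10 − 10) − 0 = 0, and there is no ∂_3, so H_2 ≅ 0.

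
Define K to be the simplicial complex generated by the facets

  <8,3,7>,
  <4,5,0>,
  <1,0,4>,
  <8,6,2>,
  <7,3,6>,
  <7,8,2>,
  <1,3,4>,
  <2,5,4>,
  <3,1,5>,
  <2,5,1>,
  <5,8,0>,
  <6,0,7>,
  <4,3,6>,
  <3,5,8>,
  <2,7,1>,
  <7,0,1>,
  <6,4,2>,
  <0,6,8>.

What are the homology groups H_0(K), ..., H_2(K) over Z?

Order the vertices as 0 < 1 < 2 < 3 < 4 < 5 < 6 < 7 < 8. Listing each simplex with vertices in this order, K has dimension 2 with simplices:

  0-simplices (9): [0], [1], [2], [3], [4], [5], [6], [7], [8]
  1-simplices (27): (27 of them)
  2-simplices (18): [0,1,4], [0,1,7], [0,4,5], [0,5,8], [0,6,7], [0,6,8], [1,2,5], [1,2,7], [1,3,4], [1,3,5], [2,4,5], [2,4,6], [2,6,8], [2,7,8], [3,4,6], [3,5,8], [3,6,7], [3,7,8]

Hence C_0 ≅ Z^9, C_1 ≅ Z^27, C_2 ≅ Z^18.

The boundary map ∂_1: C_1 → C_0 maps an edge to its endpoints' difference, ∂[p,q] = q − p.
As a 9×27 matrix over Z this has rank 8, with invariant factors (1,1,1,1,1,1,1,1).

∂_2: C_2 → C_1 acts by ∂[p,q,r] = [q,r] − [p,r] + [p,q]. For instance
  ∂[3,6,7] = [6,7] − [3,7] + [3,6],
  ∂[0,4,5] = [4,5] − [0,5] + [0,4].
As a 27×18 matrix over Z this has rank 18, with invariant factors (1,1,1,1,1,1,1,1,1,1,1,1,1,1,1,1,1,2).

Reading off H_k = ker ∂_k / im ∂_{k+1}:

  H_0: rank C_0 − rank ∂_1 = 9 − 8 = 1, and the invariant factors of ∂_1 are all 1, so H_0 ≅ Z.
  H_1: rank ker ∂_1 − rank ∂_2 = (27 − 8) − 18 = 1, and ∂_2 has invariant factor 2 > 1, so H_1 ≅ Z ⊕ Z_2.
  H_2: rank ker ∂_2 − rank ∂_3 = (18 − 18) − 0 = 0, and there is no ∂_3, so H_2 ≅ 0.

H_0 ≅ Z,  H_1 ≅ Z ⊕ Z_2,  H_2 = 0.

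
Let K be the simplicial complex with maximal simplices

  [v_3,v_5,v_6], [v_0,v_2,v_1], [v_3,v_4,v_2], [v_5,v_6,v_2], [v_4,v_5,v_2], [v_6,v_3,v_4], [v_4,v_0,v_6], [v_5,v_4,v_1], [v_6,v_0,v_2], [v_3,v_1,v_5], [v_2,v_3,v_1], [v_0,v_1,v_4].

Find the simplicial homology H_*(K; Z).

Take the total order v_0 < v_1 < v_2 < v_3 < v_4 < v_5 < v_6 on the vertex set. Then K (dimension 2) consists of the simplices:

  0-simplices (7): [v_0], [v_1], [v_2], [v_3], [v_4], [v_5], [v_6]
  1-simplices (18): (18 of them)
  2-simplices (12): (12 of them)

so the chain groups are C_0 ≅ Z^7, C_1 ≅ Z^18, C_2 ≅ Z^12.

∂_1: C_1 → C_0 maps an edge to its endpoints' difference, ∂[p,q] = q − p. For instance
  ∂[v_2,v_6] = [v_6] − [v_2].
The 7×18 boundary matrix has rank 6 and Smith normal form diag(1,1,1,1,1,1).

∂_2: C_2 → C_1 acts by ∂[p,q,r] = [q,r] − [p,r] + [p,q]. For instance
  ∂[v_0,v_4,v_6] = [v_4,v_6] − [v_0,v_6] + [v_0,v_4],
  ∂[v_1,v_2,v_3] = [v_2,v_3] − [v_1,v_3] + [v_1,v_2].
As a 18×12 matrix over Z this has rank 12, with invariant factors (1,1,1,1,1,1,1,1,1,1,1,2).

Now H_k = ker ∂_k / im ∂_{k+1}, so:

  H_0: rank C_0 − rank ∂_1 = 7 − 6 = 1, and the invariant factors of ∂_1 are all 1, so H_0 ≅ Z.
  H_1: rank ker ∂_1 − rank ∂_2 = (18 − 6) − 12 = 0, and ∂_2 has invariant factor 2 > 1, so H_1 ≅ Z_2.
  H_2: rank ker ∂_2 − rank ∂_3 = (12 − 12) − 0 = 0, and there is no ∂_3, so H_2 ≅ 0.

H_0 = Z,  H_1 = Z_2,  H_2 = 0.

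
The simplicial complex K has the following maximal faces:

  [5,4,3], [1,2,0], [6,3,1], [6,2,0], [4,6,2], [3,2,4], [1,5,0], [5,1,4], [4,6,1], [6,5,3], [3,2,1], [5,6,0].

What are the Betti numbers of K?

Fix the vertex order 0 < 1 < 2 < 3 < 4 < 5 < 6 and write every simplex with vertices in increasing order. Then dim K = 2 and the simplices of K are:

  0-simplices (7): [0], [1], [2], [3], [4], [5], [6]
  1-simplices (18): [0,1], [0,2], [0,5], [0,6], [1,2], [1,3], [1,4], [1,5], [1,6], [2,3], [2,4], [2,6], [3,4], [3,5], [3,6], [4,5], [4,6], [5,6]
  2-simplices (12): [0,1,2], [0,1,5], [0,2,6], [0,5,6], [1,2,3], [1,3,6], [1,4,5], [1,4,6], [2,3,4], [2,4,6], [3,4,5], [3,5,6]

so the chain groups are C_0 ≅ Z^7, C_1 ≅ Z^18, C_2 ≅ Z^12.

Boundary ∂_1: C_1 → C_0 sends each edge [p,q] (with p < q) to q − p. For instance
  ∂[2,4] = [4] − [2].
The 7×18 boundary matrix has rank 6 and Smith normal form diag(1,1,1,1,1,1).

Boundary ∂_2: C_2 → C_1 sends each 2-simplex [p,q,r] to [q,r] − [p,r] + [p,q]. For instance
  ∂[0,2,6] = [2,6] − [0,6] + [0,2],
  ∂[0,5,6] = [5,6] − [0,6] + [0,5].
This gives a 18×12 integer matrix of rank 12; reducing to Smith normal form yields diagonal entries (1,1,1,1,1,1,1,1,1,1,1,2).

From H_k ≅ ker(∂_k) / im(∂_{k+1}) we obtain:

  H_0: rank C_0 − rank ∂_1 = 7 − 6 = 1, and the invariant factors of ∂_1 are all 1, so H_0 ≅ Z.
  H_1: rank ker ∂_1 − rank ∂_2 = (18 − 6) − 12 = 0, and ∂_2 has invariant factor 2 > 1, so H_1 ≅ Z/2.
  H_2: rank ker ∂_2 − rank ∂_3 = (12 − 12) − 0 = 0, and there is no ∂_3, so H_2 ≅ 0.

(K is a triangulation of the real projective plane RP^2.)

Hence the Betti numbers are b_0 = 1, b_1 = 0, b_2 = 0.

b_0 = 1, b_1 = 0, b_2 = 0.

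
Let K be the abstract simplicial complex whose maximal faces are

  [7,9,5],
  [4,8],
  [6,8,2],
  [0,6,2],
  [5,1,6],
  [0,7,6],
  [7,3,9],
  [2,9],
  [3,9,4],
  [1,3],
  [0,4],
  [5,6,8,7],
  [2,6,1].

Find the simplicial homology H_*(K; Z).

H_0 ≅ Z,  H_1 ≅ Z^4,  H_2 = 0,  H_3 = 0.

Order the vertices as 0 < 1 < 2 < 3 < 4 < 5 < 6 < 7 < 8 < 9. Listing each simplex with vertices in this order, K has dimension 3 with simplices:

  0-simplices (10): [0], [1], [2], [3], [4], [5], [6], [7], [8], [9]
  1-simplices (24): (24 of them)
  2-simplices (12): [0,2,6], [0,6,7], [1,2,6], [1,5,6], [2,6,8], [3,4,9], [3,7,9], [5,6,7], [5,6,8], [5,7,8], [5,7,9], [6,7,8]
  3-simplices (1): [5,6,7,8]

Hence C_0 ≅ Z^10, C_1 ≅ Z^24, C_2 ≅ Z^12, C_3 ≅ Z^1.

The boundary map ∂_1: C_1 → C_0 sends each edge [p,q] (with p < q) to q − p.
The resulting 10×24 matrix has rank 9, and its Smith normal form has invariant factors (1,1,1,1,1,1,1,1,1).

∂_2: C_2 → C_1 acts by ∂[p,q,r] = [q,r] − [p,r] + [p,q]. For instance
  ∂[5,6,8] = [6,8] − [5,8] + [5,6],
  ∂[0,2,6] = [2,6] − [0,6] + [0,2].
The resulting 24×12 matrix has rank 11, and its Smith normal form has invariant factors (1,1,1,1,1,1,1,1,1,1,1).

The boundary map ∂_3: C_3 → C_2 sends each 3-simplex σ to the alternating sum Σ_i (−1)^i (σ with its i-th vertex removed). For instance
  ∂[5,6,7,8] = [6,7,8] − [5,7,8] + [5,6,8] − [5,6,7].
As a 12×1 matrix over Z this has rank 1, with invariant factors (1).

Reading off H_k = ker ∂_k / im ∂_{k+1}:

  H_0: rank C_0 − rank ∂_1 = 10 − 9 = 1, and the invariant factors of ∂_1 are all 1, so H_0 = Z.
  H_1: rank ker ∂_1 − rank ∂_2 = (24 − 9) − 11 = 4, and the invariant factors of ∂_2 are all 1, so H_1 = Z^4.
  H_2: rank ker ∂_2 − rank ∂_3 = (12 − 11) − 1 = 0, and the invariant factors of ∂_3 are all 1, so H_2 = 0.
  H_3: rank ker ∂_3 − rank ∂_4 = (1 − 1) − 0 = 0, and there is no ∂_4, so H_3 = 0.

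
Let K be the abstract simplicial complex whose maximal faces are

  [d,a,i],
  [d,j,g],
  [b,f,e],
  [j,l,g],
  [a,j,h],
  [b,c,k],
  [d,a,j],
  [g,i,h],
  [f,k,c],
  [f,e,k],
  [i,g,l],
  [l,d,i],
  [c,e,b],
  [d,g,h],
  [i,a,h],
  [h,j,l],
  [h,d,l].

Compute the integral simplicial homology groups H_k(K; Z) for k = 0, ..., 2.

H_0 = Z^2,  H_1 = Z ⊕ Z/2Z,  H_2 = 0.

We work with the vertex ordering a < b < c < d < e < f < g < h < i < j < k < l. The simplices of K, each written with vertices in increasing order, are:

  0-simplices (12): a, b, c, d, e, f, g, h, i, j, k, l
  1-simplices (28): ad, ah, ai, aj, bc, be, bf, bk, ce, cf, ck, dg, dh, di, dj, dl, ef, ek, fk, gh, gi, gj, gl, hi, hj, hl, il, jl
  2-simplices (17): adi, adj, ahi, ahj, bce, bck, bef, cfk, dgh, dgj, dhl, dil, efk, ghi, gil, gjl, hjl

so the chain groups are C_0 ≅ Z^12, C_1 ≅ Z^28, C_2 ≅ Z^17.

The boundary map ∂_1: C_1 → C_0 is given by ∂[p,q] = [q] − [p]. For instance
  ∂ef = f − e.
The resulting 12×28 matrix has rank 10, and its Smith normal form has invariant factors (1,1,1,1,1,1,1,1,1,1).

∂_2: C_2 → C_1 maps a triangle to the signed sum of its edges. For instance
  ∂dgj = gj − dj + dg,
  ∂adi = di − ai + ad.
As a 28×17 matrix over Z this has rank 17, with invariant factors (1,1,1,1,1,1,1,1,1,1,1,1,1,1,1,1,2).

From H_k ≅ ker(∂_k) / im(∂_{k+1}) we obtain:

  H_0: rank C_0 − rank ∂_1 = 12 − 10 = 2, and the invariant factors of ∂_1 are all 1, so H_0 = Z^2.
  H_1: rank ker ∂_1 − rank ∂_2 = (28 − 10) − 17 = 1, and ∂_2 has invariant factor 2 > 1, so H_1 = Z ⊕ Z/2Z.
  H_2: rank ker ∂_2 − rank ∂_3 = (17 − 17) − 0 = 0, and there is no ∂_3, so H_2 = 0.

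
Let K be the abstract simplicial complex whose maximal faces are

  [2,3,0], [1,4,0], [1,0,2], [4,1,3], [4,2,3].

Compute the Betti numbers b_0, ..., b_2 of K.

b_0 = 1, b_1 = 1, b_2 = 0.

Fix the vertex order 0 < 1 < 2 < 3 < 4 and write every simplex with vertices in increasing order. Then dim K = 2 and the simplices of K are:

  0-simplices (5): [0], [1], [2], [3], [4]
  1-simplices (10): [0,1], [0,2], [0,3], [0,4], [1,2], [1,3], [1,4], [2,3], [2,4], [3,4]
  2-simplices (5): [0,1,2], [0,1,4], [0,2,3], [1,3,4], [2,3,4]

Hence C_0 ≅ Z^5, C_1 ≅ Z^10, C_2 ≅ Z^5.

Boundary ∂_1: C_1 → C_0 maps an edge to its endpoints' difference, ∂[p,q] = q − p.
As a 5×10 matrix over Z this has rank 4, with invariant factors (1,1,1,1).

Boundary ∂_2: C_2 → C_1 acts by ∂[p,q,r] = [q,r] − [p,r] + [p,q]. For instance
  ∂[0,2,3] = [2,3] − [0,3] + [0,2],
  ∂[1,3,4] = [3,4] − [1,4] + [1,3].
The resulting 10×5 matrix has rank 5, and its Smith normal form has invariant factors (1,1,1,1,1).

Reading off H_k = ker ∂_k / im ∂_{k+1}:

  H_0: rank C_0 − rank ∂_1 = 5 − 4 = 1, and the invariant factors of ∂_1 are all 1, so H_0 ≅ Z.
  H_1: rank ker ∂_1 − rank ∂_2 = (10 − 4) − 5 = 1, and the invariant factors of ∂_2 are all 1, so H_1 ≅ Z.
  H_2: rank ker ∂_2 − rank ∂_3 = (5 − 5) − 0 = 0, and there is no ∂_3, so H_2 ≅ 0.

Hence the Betti numbers are b_0 = 1, b_1 = 1, b_2 = 0.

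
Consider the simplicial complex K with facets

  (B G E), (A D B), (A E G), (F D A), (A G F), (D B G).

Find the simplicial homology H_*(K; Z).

Take the total order A < B < D < E < F < G on the vertex set. Then K (dimension 2) consists of the simplices:

  0-simplices (6): A, B, D, E, F, G
  1-simplices (12): AB, AD, AE, AF, AG, BD, BE, BG, DF, DG, EG, FG
  2-simplices (6): ABD, ADF, AEG, AFG, BDG, BEG

so the chain groups are C_0 ≅ Z^6, C_1 ≅ Z^12, C_2 ≅ Z^6.

Boundary ∂_1: C_1 → C_0 is given by ∂[p,q] = [q] − [p]. For instance
  ∂DF = F − D.
The 6×12 boundary matrix has rank 5 and Smith normal form diag(1,1,1,1,1).

Boundary ∂_2: C_2 → C_1 sends each 2-simplex [p,q,r] to [q,r] − [p,r] + [p,q]. For instance
  ∂ADF = DF − AF + AD,
  ∂ABD = BD − AD + AB.
The resulting 12×6 matrix has rank 6, and its Smith normal form has invariant factors (1,1,1,1,1,1).

Reading off H_k = ker ∂_k / im ∂_{k+1}:

  H_0: rank C_0 − rank ∂_1 = 6 − 5 = 1, and the invariant factors of ∂_1 are all 1, so H_0 ≅ Z.
  H_1: rank ker ∂_1 − rank ∂_2 = (12 − 5) − 6 = 1, and the invariant factors of ∂_2 are all 1, so H_1 ≅ Z.
  H_2: rank ker ∂_2 − rank ∂_3 = (6 − 6) − 0 = 0, and there is no ∂_3, so H_2 ≅ 0.

(K is a triangulation of the cylinder S^1 x I.)

H_0 = Z,  H_1 = Z,  H_2 = 0.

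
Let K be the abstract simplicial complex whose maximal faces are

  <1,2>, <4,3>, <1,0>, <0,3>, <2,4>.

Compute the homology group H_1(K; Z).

K has 5 vertices, 5 edges.
rank ∂_1 = 4, rank ∂_2 = 0 ⇒ b_1 = 5 − 4 − 0 = 1. So H_1 ≅ Z.

H_1 ≅ Z.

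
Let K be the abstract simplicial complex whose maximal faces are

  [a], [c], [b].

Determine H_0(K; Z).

H_0 ≅ Z^3.

Take the total order a < b < c on the vertex set. Then K (dimension 0) consists of the simplices:

  0-simplices (3): a, b, c

giving chain groups C_0 ≅ Z^3.

Now H_k = ker ∂_k / im ∂_{k+1}, so:

  H_0: rank C_0 − rank ∂_1 = 3 − 0 = 3, and there is no ∂_1, so H_0 = Z^3.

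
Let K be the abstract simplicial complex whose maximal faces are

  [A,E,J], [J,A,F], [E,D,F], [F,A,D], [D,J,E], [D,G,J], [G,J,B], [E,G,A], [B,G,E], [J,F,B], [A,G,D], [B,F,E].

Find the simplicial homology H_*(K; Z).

Order the vertices as A < B < D < E < F < G < J. Listing each simplex with vertices in this order, K has dimension 2 with simplices:

  0-simplices (7): A, B, D, E, F, G, J
  1-simplices (18): AD, AE, AF, AG, AJ, BE, BF, BG, BJ, DE, DF, DG, DJ, EF, EG, EJ, FJ, GJ
  2-simplices (12): ADF, ADG, AEG, AEJ, AFJ, BEF, BEG, BFJ, BGJ, DEF, DEJ, DGJ

giving chain groups C_0 ≅ Z^7, C_1 ≅ Z^18, C_2 ≅ Z^12.

The boundary map ∂_1: C_1 → C_0 sends each edge [p,q] (with p < q) to q − p.
The 7×18 boundary matrix has rank 6 and Smith normal form diag(1,1,1,1,1,1).

The boundary map ∂_2: C_2 → C_1 maps a triangle to the signed sum of its edges. For instance
  ∂AFJ = FJ − AJ + AF,
  ∂BFJ = FJ − BJ + BF.
The resulting 18×12 matrix has rank 12, and its Smith normal form has invariant factors (1,1,1,1,1,1,1,1,1,1,1,2).

Now H_k = ker ∂_k / im ∂_{k+1}, so:

  H_0: rank C_0 − rank ∂_1 = 7 − 6 = 1, and the invariant factors of ∂_1 are all 1, so H_0 ≅ Z.
  H_1: rank ker ∂_1 − rank ∂_2 = (18 − 6) − 12 = 0, and ∂_2 has invariant factor 2 > 1, so H_1 ≅ Z/2.
  H_2: rank ker ∂_2 − rank ∂_3 = (12 − 12) − 0 = 0, and there is no ∂_3, so H_2 ≅ 0.

H_0 = Z,  H_1 = Z/2,  H_2 = 0.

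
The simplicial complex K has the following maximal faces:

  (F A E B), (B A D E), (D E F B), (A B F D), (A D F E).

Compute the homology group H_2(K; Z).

We work with the vertex ordering A < B < D < E < F. The simplices of K, each written with vertices in increasing order, are:

  0-simplices (5): A, B, D, E, F
  1-simplices (10): AB, AD, AE, AF, BD, BE, BF, DE, DF, EF
  2-simplices (10): ABD, ABE, ABF, ADE, ADF, AEF, BDE, BDF, BEF, DEF
  3-simplices (5): ABDE, ABDF, ABEF, ADEF, BDEF

Hence C_0 ≅ Z^5, C_1 ≅ Z^10, C_2 ≅ Z^10, C_3 ≅ Z^5.

Boundary ∂_1: C_1 → C_0 sends each edge [p,q] (with p < q) to q − p. For instance
  ∂BD = D − B.
The 5×10 boundary matrix has rank 4 and Smith normal form diag(1,1,1,1).

The boundary map ∂_2: C_2 → C_1 acts by ∂[p,q,r] = [q,r] − [p,r] + [p,q]. For instance
  ∂ADF = DF − AF + AD,
  ∂BEF = EF − BF + BE.
As a 10×10 matrix over Z this has rank 6, with invariant factors (1,1,1,1,1,1).

∂_3: C_3 → C_2 sends each 3-simplex σ to the alternating sum Σ_i (−1)^i (σ with its i-th vertex removed). For instance
  ∂ABDE = BDE − ADE + ABE − ABD,
  ∂ADEF = DEF − AEF + ADF − ADE.
The 10×5 boundary matrix has rank 4 and Smith normal form diag(1,1,1,1).

Computing H_k = (kernel of ∂_k) / (image of ∂_{k+1}):

  H_2: rank ker ∂_2 − rank ∂_3 = (10 − 6) − 4 = 0, and the invariant factors of ∂_3 are all 1, so H_2 ≅ 0.

H_2 ≅ 0.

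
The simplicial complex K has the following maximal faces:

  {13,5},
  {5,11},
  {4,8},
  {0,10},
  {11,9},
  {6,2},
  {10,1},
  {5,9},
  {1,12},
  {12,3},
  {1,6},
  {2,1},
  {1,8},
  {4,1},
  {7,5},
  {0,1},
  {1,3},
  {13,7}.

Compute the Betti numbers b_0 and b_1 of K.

K has 14 vertices, 18 edges.
rank ∂_0 = 0, rank ∂_1 = 12 ⇒ b_0 = 14 − 0 − 12 = 2; all invariant factors of ∂_1 are 1 so no torsion. So H_0 ≅ Z^2.
rank ∂_1 = 12, rank ∂_2 = 0 ⇒ b_1 = 18 − 12 − 0 = 6. So H_1 ≅ Z^6.

b_0 = 2, b_1 = 6.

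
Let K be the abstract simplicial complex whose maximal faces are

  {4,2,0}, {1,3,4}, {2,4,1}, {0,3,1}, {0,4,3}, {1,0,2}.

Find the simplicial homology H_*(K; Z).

K has 5 vertices, 9 edges, 6 triangles.
rank ∂_0 = 0, rank ∂_1 = 4 ⇒ b_0 = 5 − 0 − 4 = 1; all invariant factors of ∂_1 are 1 so no torsion. So H_0 ≅ Z.
rank ∂_1 = 4, rank ∂_2 = 5 ⇒ b_1 = 9 − 4 − 5 = 0; all invariant factors of ∂_2 are 1 so no torsion. So H_1 ≅ 0.
rank ∂_2 = 5, rank ∂_3 = 0 ⇒ b_2 = 6 − 5 − 0 = 1. So H_2 ≅ Z.

H_0 ≅ Z,  H_1 = 0,  H_2 ≅ Z.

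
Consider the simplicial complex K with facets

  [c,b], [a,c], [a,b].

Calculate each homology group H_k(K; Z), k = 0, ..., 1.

Take the total order a < b < c on the vertex set. Then K (dimension 1) consists of the simplices:

  0-simplices (3): a, b, c
  1-simplices (3): ab, ac, bc

Hence C_0 ≅ Z^3, C_1 ≅ Z^3.

∂_1: C_1 → C_0 sends each edge [p,q] (with p < q) to q − p.
The 3×3 boundary matrix has rank 2 and Smith normal form diag(1,1).

Reading off H_k = ker ∂_k / im ∂_{k+1}:

  H_0: rank C_0 − rank ∂_1 = 3 − 2 = 1, and the invariant factors of ∂_1 are all 1, so H_0 ≅ Z.
  H_1: rank ker ∂_1 − rank ∂_2 = (3 − 2) − 0 = 1, and there is no ∂_2, so H_1 ≅ Z.

H_0 = Z,  H_1 = Z.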